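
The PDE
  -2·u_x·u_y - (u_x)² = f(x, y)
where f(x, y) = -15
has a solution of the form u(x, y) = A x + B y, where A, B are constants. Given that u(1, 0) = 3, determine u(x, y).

Substitute the ansatz u = A x + B y into the left-hand side.
Derivatives of the ansatz:
  u_x = A
  u_y = B
Term by term:
  -2·u_x·u_y = - 2 A B
  -(u_x)² = - A^{2}
So the left-hand side equals
  - A^{2} - 2 A B
This must equal f(x, y) = -15 identically.
Matching coefficients of the independent functions:
  [constant term]:  - A^{2} - 2 A B = -15
These equations do not fix every constant; impose the point condition(s):
  u(1, 0) = 3  ⟹  A = 3
Solving the combined system: A = 3, B = 1.
Hence u(x, y) = 3 x + y.

Answer: u(x, y) = 3 x + y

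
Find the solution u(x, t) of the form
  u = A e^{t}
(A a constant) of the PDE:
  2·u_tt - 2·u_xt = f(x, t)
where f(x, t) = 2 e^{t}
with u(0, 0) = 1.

Substitute the ansatz u = A e^{t} into the left-hand side.
Derivatives of the ansatz:
  u_tt = A e^{t}
  u_xt = 0
Term by term:
  2·u_tt = 2 A e^{t}
  -2·u_xt = 0
So the left-hand side equals
  2 A e^{t}
This must equal f(x, t) = 2 e^{t} identically.
Matching coefficients of the independent functions:
  [e^{t}]:  2 A = 2
Solving: A = 1.
Check against the point condition:
  u(0, 0) = 1  ⟹  A = 1  ✓
Hence u(x, t) = e^{t}.

Answer: u(x, t) = e^{t}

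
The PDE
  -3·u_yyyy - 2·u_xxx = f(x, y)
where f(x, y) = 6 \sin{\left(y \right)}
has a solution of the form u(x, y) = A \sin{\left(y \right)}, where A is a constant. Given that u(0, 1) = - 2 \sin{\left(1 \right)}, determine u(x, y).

Answer: u(x, y) = - 2 \sin{\left(y \right)}

Derivation:
Substitute the ansatz u = A \sin{\left(y \right)} into the left-hand side.
Derivatives of the ansatz:
  u_yyyy = A \sin{\left(y \right)}
  u_xxx = 0
Term by term:
  -3·u_yyyy = - 3 A \sin{\left(y \right)}
  -2·u_xxx = 0
So the left-hand side equals
  - 3 A \sin{\left(y \right)}
This must equal f(x, y) = 6 \sin{\left(y \right)} identically.
Matching coefficients of the independent functions:
  [\sin{\left(y \right)}]:  - 3 A = 6
Solving: A = -2.
Check against the point condition:
  u(0, 1) = - 2 \sin{\left(1 \right)}  ⟹  A \sin{\left(1 \right)} = - 2 \sin{\left(1 \right)}  ✓
Hence u(x, y) = - 2 \sin{\left(y \right)}.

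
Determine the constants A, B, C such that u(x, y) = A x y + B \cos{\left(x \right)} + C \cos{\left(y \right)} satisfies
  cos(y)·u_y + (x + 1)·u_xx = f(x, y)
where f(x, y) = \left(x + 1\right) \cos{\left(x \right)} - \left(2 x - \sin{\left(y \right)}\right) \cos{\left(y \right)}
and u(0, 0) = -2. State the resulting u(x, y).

Substitute the ansatz u = A x y + B \cos{\left(x \right)} + C \cos{\left(y \right)} into the left-hand side.
Derivatives of the ansatz:
  u_y = A x - C \sin{\left(y \right)}
  u_xx = - B \cos{\left(x \right)}
Term by term:
  cos(y)·u_y = A x \cos{\left(y \right)} - C \sin{\left(y \right)} \cos{\left(y \right)}
  (x + 1)·u_xx = - B x \cos{\left(x \right)} - B \cos{\left(x \right)}
So the left-hand side equals
  A x \cos{\left(y \right)} - B x \cos{\left(x \right)} - B \cos{\left(x \right)} - C \sin{\left(y \right)} \cos{\left(y \right)}
This must equal f(x, y) identically; expanded, f = x \cos{\left(x \right)} - 2 x \cos{\left(y \right)} + \sin{\left(y \right)} \cos{\left(y \right)} + \cos{\left(x \right)}.
Matching coefficients of the independent functions:
  [x \cos{\left(x \right)}, \cos{\left(x \right)}]:  - B = 1
  [x \cos{\left(y \right)}]:  A = -2
  [\sin{\left(y \right)} \cos{\left(y \right)}]:  - C = 1
Solving: A = -2, B = -1, C = -1.
Check against the point condition:
  u(0, 0) = -2  ⟹  B + C = -2  ✓
Hence u(x, y) = - 2 x y - \cos{\left(x \right)} - \cos{\left(y \right)}.

Answer: u(x, y) = - 2 x y - \cos{\left(x \right)} - \cos{\left(y \right)}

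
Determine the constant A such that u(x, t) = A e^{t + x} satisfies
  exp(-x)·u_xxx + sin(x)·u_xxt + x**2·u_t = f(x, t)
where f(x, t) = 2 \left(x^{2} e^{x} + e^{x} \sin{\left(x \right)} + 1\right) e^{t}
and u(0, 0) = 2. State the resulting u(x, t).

Substitute the ansatz u = A e^{t + x} into the left-hand side.
Derivatives of the ansatz:
  u_xxx = A e^{t} e^{x}
  u_xxt = A e^{t} e^{x}
  u_t = A e^{t} e^{x}
Term by term:
  exp(-x)·u_xxx = A e^{t}
  sin(x)·u_xxt = A e^{t} e^{x} \sin{\left(x \right)}
  x**2·u_t = A x^{2} e^{t} e^{x}
So the left-hand side equals
  A x^{2} e^{t} e^{x} + A e^{t} e^{x} \sin{\left(x \right)} + A e^{t}
This must equal f(x, t) identically; expanded, f = 2 x^{2} e^{t} e^{x} + 2 e^{t} e^{x} \sin{\left(x \right)} + 2 e^{t}.
Matching coefficients of the independent functions:
  [x^{2} e^{t} e^{x}, e^{t} e^{x} \sin{\left(x \right)}, e^{t}]:  A = 2
Solving: A = 2.
Check against the point condition:
  u(0, 0) = 2  ⟹  A = 2  ✓
Hence u(x, t) = 2 e^{t + x}.

Answer: u(x, t) = 2 e^{t + x}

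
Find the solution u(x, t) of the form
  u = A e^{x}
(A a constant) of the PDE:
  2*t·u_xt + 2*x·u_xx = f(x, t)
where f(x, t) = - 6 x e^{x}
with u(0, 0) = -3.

Substitute the ansatz u = A e^{x} into the left-hand side.
Derivatives of the ansatz:
  u_xt = 0
  u_xx = A e^{x}
Term by term:
  2*t·u_xt = 0
  2*x·u_xx = 2 A x e^{x}
So the left-hand side equals
  2 A x e^{x}
This must equal f(x, t) = - 6 x e^{x} identically.
Matching coefficients of the independent functions:
  [x e^{x}]:  2 A = -6
Solving: A = -3.
Check against the point condition:
  u(0, 0) = -3  ⟹  A = -3  ✓
Hence u(x, t) = - 3 e^{x}.

Answer: u(x, t) = - 3 e^{x}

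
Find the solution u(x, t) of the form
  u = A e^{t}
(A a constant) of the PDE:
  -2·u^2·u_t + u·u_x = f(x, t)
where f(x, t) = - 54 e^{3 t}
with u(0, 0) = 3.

Substitute the ansatz u = A e^{t} into the left-hand side.
Derivatives of the ansatz:
  u_t = A e^{t}
  u_x = 0
Term by term:
  -2·u^2·u_t = - 2 A^{3} e^{3 t}
  u·u_x = 0
So the left-hand side equals
  - 2 A^{3} e^{3 t}
This must equal f(x, t) = - 54 e^{3 t} identically.
Matching coefficients of the independent functions:
  [e^{3 t}]:  - 2 A^{3} = -54
Solving: A = 3.
Check against the point condition:
  u(0, 0) = 3  ⟹  A = 3  ✓
Hence u(x, t) = 3 e^{t}.

Answer: u(x, t) = 3 e^{t}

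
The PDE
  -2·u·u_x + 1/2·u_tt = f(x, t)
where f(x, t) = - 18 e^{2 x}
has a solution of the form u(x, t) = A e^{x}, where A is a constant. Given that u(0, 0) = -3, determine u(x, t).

Substitute the ansatz u = A e^{x} into the left-hand side.
Derivatives of the ansatz:
  u_x = A e^{x}
  u_tt = 0
Term by term:
  -2·u·u_x = - 2 A^{2} e^{2 x}
  1/2·u_tt = 0
So the left-hand side equals
  - 2 A^{2} e^{2 x}
This must equal f(x, t) = - 18 e^{2 x} identically.
Matching coefficients of the independent functions:
  [e^{2 x}]:  - 2 A^{2} = -18
These equations allow (A) = (-3) or (3).
Impose the point condition(s):
  u(0, 0) = -3  ⟹  A = -3
Only A = -3 satisfies everything.
Hence u(x, t) = - 3 e^{x}.

Answer: u(x, t) = - 3 e^{x}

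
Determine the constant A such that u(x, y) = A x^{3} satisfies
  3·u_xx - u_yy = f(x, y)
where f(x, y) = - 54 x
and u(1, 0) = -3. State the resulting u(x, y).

Substitute the ansatz u = A x^{3} into the left-hand side.
Derivatives of the ansatz:
  u_xx = 6 A x
  u_yy = 0
Term by term:
  3·u_xx = 18 A x
  -u_yy = 0
So the left-hand side equals
  18 A x
This must equal f(x, y) = - 54 x identically.
Matching coefficients of the independent functions:
  [x]:  18 A = -54
Solving: A = -3.
Check against the point condition:
  u(1, 0) = -3  ⟹  A = -3  ✓
Hence u(x, y) = - 3 x^{3}.

Answer: u(x, y) = - 3 x^{3}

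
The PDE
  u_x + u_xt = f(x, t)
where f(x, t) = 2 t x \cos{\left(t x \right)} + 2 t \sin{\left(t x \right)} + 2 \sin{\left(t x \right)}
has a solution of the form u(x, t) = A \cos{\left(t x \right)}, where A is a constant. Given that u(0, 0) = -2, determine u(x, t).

Answer: u(x, t) = - 2 \cos{\left(t x \right)}

Derivation:
Substitute the ansatz u = A \cos{\left(t x \right)} into the left-hand side.
Derivatives of the ansatz:
  u_x = - A t \sin{\left(t x \right)}
  u_xt = - A t x \cos{\left(t x \right)} - A \sin{\left(t x \right)}
Term by term:
  u_x = - A t \sin{\left(t x \right)}
  u_xt = - A t x \cos{\left(t x \right)} - A \sin{\left(t x \right)}
So the left-hand side equals
  - A t x \cos{\left(t x \right)} - A t \sin{\left(t x \right)} - A \sin{\left(t x \right)}
This must equal f(x, t) = 2 t x \cos{\left(t x \right)} + 2 t \sin{\left(t x \right)} + 2 \sin{\left(t x \right)} identically.
Matching coefficients of the independent functions:
  [t \sin{\left(t x \right)}, t x \cos{\left(t x \right)}, \sin{\left(t x \right)}]:  - A = 2
Solving: A = -2.
Check against the point condition:
  u(0, 0) = -2  ⟹  A = -2  ✓
Hence u(x, t) = - 2 \cos{\left(t x \right)}.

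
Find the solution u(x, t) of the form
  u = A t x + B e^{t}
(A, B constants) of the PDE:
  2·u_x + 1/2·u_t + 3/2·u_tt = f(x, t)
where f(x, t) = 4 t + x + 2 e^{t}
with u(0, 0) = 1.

Substitute the ansatz u = A t x + B e^{t} into the left-hand side.
Derivatives of the ansatz:
  u_x = A t
  u_t = A x + B e^{t}
  u_tt = B e^{t}
Term by term:
  2·u_x = 2 A t
  1/2·u_t = \frac{A x}{2} + \frac{B e^{t}}{2}
  3/2·u_tt = \frac{3 B e^{t}}{2}
So the left-hand side equals
  2 A t + \frac{A x}{2} + 2 B e^{t}
This must equal f(x, t) = 4 t + x + 2 e^{t} identically.
Matching coefficients of the independent functions:
  [t]:  2 A = 4
  [x]:  \frac{A}{2} = 1
  [e^{t}]:  2 B = 2
Solving: A = 2, B = 1.
Check against the point condition:
  u(0, 0) = 1  ⟹  B = 1  ✓
Hence u(x, t) = 2 t x + e^{t}.

Answer: u(x, t) = 2 t x + e^{t}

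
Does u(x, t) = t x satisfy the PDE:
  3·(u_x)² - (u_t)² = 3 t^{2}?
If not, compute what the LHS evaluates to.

Answer: No, the LHS evaluates to 3 t^{2} - x^{2}

Derivation:
Evaluate each term of the left-hand side for u = t x.
Derivatives:
  u_x = t
  u_t = x
Terms:
  3·(u_x)² = 3 t^{2}
  -(u_t)² = - x^{2}
Sum: LHS = 3 t^{2} - x^{2}
Given right-hand side: 3 t^{2}. Difference LHS − RHS = - x^{2} ≠ 0, so u is not a solution.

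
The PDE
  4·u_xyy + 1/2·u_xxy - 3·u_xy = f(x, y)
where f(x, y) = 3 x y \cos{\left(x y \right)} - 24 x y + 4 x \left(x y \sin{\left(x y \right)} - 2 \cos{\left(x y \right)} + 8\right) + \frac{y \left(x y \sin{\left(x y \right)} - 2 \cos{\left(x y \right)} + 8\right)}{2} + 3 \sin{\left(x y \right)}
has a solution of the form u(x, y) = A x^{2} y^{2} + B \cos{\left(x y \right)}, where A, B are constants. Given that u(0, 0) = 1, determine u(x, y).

Substitute the ansatz u = A x^{2} y^{2} + B \cos{\left(x y \right)} into the left-hand side.
Derivatives of the ansatz:
  u_xyy = 4 A x + B x^{2} y \sin{\left(x y \right)} - 2 B x \cos{\left(x y \right)}
  u_xxy = 4 A y + B x y^{2} \sin{\left(x y \right)} - 2 B y \cos{\left(x y \right)}
  u_xy = 4 A x y - B x y \cos{\left(x y \right)} - B \sin{\left(x y \right)}
Term by term:
  4·u_xyy = 16 A x + 4 B x^{2} y \sin{\left(x y \right)} - 8 B x \cos{\left(x y \right)}
  1/2·u_xxy = 2 A y + \frac{B x y^{2} \sin{\left(x y \right)}}{2} - B y \cos{\left(x y \right)}
  -3·u_xy = - 12 A x y + 3 B x y \cos{\left(x y \right)} + 3 B \sin{\left(x y \right)}
So the left-hand side equals
  - 12 A x y + 16 A x + 2 A y + 4 B x^{2} y \sin{\left(x y \right)} + \frac{B x y^{2} \sin{\left(x y \right)}}{2} + 3 B x y \cos{\left(x y \right)} - 8 B x \cos{\left(x y \right)} - B y \cos{\left(x y \right)} + 3 B \sin{\left(x y \right)}
This must equal f(x, y) identically; expanded, f = 4 x^{2} y \sin{\left(x y \right)} + \frac{x y^{2} \sin{\left(x y \right)}}{2} + 3 x y \cos{\left(x y \right)} - 24 x y - 8 x \cos{\left(x y \right)} + 32 x - y \cos{\left(x y \right)} + 4 y + 3 \sin{\left(x y \right)}.
Matching coefficients of the independent functions:
  [x]:  16 A = 32
  [y]:  2 A = 4
  [x y]:  - 12 A = -24
  [x \cos{\left(x y \right)}]:  - 8 B = -8
  [y \cos{\left(x y \right)}]:  - B = -1
  [x y \cos{\left(x y \right)}, \sin{\left(x y \right)}]:  3 B = 3
  [x y^{2} \sin{\left(x y \right)}]:  \frac{B}{2} = \frac{1}{2}
  [x^{2} y \sin{\left(x y \right)}]:  4 B = 4
Solving: A = 2, B = 1.
Check against the point condition:
  u(0, 0) = 1  ⟹  B = 1  ✓
Hence u(x, y) = 2 x^{2} y^{2} + \cos{\left(x y \right)}.

Answer: u(x, y) = 2 x^{2} y^{2} + \cos{\left(x y \right)}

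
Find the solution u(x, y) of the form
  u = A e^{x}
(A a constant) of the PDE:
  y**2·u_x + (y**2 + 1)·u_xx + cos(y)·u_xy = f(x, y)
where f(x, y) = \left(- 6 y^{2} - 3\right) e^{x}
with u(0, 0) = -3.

Answer: u(x, y) = - 3 e^{x}

Derivation:
Substitute the ansatz u = A e^{x} into the left-hand side.
Derivatives of the ansatz:
  u_x = A e^{x}
  u_xx = A e^{x}
  u_xy = 0
Term by term:
  y**2·u_x = A y^{2} e^{x}
  (y**2 + 1)·u_xx = A y^{2} e^{x} + A e^{x}
  cos(y)·u_xy = 0
So the left-hand side equals
  2 A y^{2} e^{x} + A e^{x}
This must equal f(x, y) identically; expanded, f = - 6 y^{2} e^{x} - 3 e^{x}.
Matching coefficients of the independent functions:
  [y^{2} e^{x}]:  2 A = -6
  [e^{x}]:  A = -3
Solving: A = -3.
Check against the point condition:
  u(0, 0) = -3  ⟹  A = -3  ✓
Hence u(x, y) = - 3 e^{x}.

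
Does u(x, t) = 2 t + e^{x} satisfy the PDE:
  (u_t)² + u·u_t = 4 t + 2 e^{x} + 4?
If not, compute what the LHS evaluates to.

Evaluate each term of the left-hand side for u = 2 t + e^{x}.
Derivatives:
  u_t = 2
Terms:
  (u_t)² = 4
  u·u_t = 4 t + 2 e^{x}
Sum: LHS = 4 t + 2 e^{x} + 4
This is exactly the given right-hand side, so u is a solution.

Answer: Yes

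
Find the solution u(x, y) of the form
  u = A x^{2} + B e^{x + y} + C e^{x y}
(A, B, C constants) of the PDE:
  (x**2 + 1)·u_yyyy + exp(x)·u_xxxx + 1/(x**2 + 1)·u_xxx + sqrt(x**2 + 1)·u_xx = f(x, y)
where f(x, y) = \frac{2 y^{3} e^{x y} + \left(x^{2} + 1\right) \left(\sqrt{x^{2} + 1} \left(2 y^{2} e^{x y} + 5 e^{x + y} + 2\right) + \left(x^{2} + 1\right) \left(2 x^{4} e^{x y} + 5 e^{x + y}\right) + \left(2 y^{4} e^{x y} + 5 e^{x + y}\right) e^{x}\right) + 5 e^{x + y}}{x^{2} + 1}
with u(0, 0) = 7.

Substitute the ansatz u = A x^{2} + B e^{x + y} + C e^{x y} into the left-hand side.
Derivatives of the ansatz:
  u_yyyy = B e^{x} e^{y} + C x^{4} e^{x y}
  u_xxxx = B e^{x} e^{y} + C y^{4} e^{x y}
  u_xxx = B e^{x} e^{y} + C y^{3} e^{x y}
  u_xx = 2 A + B e^{x} e^{y} + C y^{2} e^{x y}
Term by term:
  (x**2 + 1)·u_yyyy = B x^{2} e^{x} e^{y} + B e^{x} e^{y} + C x^{6} e^{x y} + C x^{4} e^{x y}
  exp(x)·u_xxxx = B e^{2 x} e^{y} + C y^{4} e^{x} e^{x y}
  1/(x**2 + 1)·u_xxx = \frac{B e^{x} e^{y}}{x^{2} + 1} + \frac{C y^{3} e^{x y}}{x^{2} + 1}
  sqrt(x**2 + 1)·u_xx = 2 A \sqrt{x^{2} + 1} + B \sqrt{x^{2} + 1} e^{x} e^{y} + C y^{2} \sqrt{x^{2} + 1} e^{x y}
So the left-hand side equals
  2 A \sqrt{x^{2} + 1} + B x^{2} e^{x} e^{y} + B \sqrt{x^{2} + 1} e^{x} e^{y} + B e^{2 x} e^{y} + B e^{x} e^{y} + \frac{B e^{x} e^{y}}{x^{2} + 1} + C x^{6} e^{x y} + C x^{4} e^{x y} + C y^{4} e^{x} e^{x y} + \frac{C y^{3} e^{x y}}{x^{2} + 1} + C y^{2} \sqrt{x^{2} + 1} e^{x y}
This must equal f(x, y) identically; expanded, f = 2 x^{6} e^{x y} + 2 x^{4} e^{x y} + 5 x^{2} e^{x} e^{y} + 2 y^{4} e^{x} e^{x y} + \frac{2 y^{3} e^{x y}}{x^{2} + 1} + 2 y^{2} \sqrt{x^{2} + 1} e^{x y} + 5 \sqrt{x^{2} + 1} e^{x} e^{y} + 2 \sqrt{x^{2} + 1} + 5 e^{2 x} e^{y} + 5 e^{x} e^{y} + \frac{5 e^{x} e^{y}}{x^{2} + 1}.
Matching coefficients of the independent functions:
  [x^{4} e^{x y}, x^{6} e^{x y}, y^{2} \sqrt{x^{2} + 1} e^{x y}, \frac{y^{3} e^{x y}}{x^{2} + 1}, …]:  C = 2
  [e^{x} e^{y}, e^{2 x} e^{y}, x^{2} e^{x} e^{y}, \frac{e^{x} e^{y}}{x^{2} + 1}, …]:  B = 5
  [\sqrt{x^{2} + 1}]:  2 A = 2
Solving: A = 1, B = 5, C = 2.
Check against the point condition:
  u(0, 0) = 7  ⟹  B + C = 7  ✓
Hence u(x, y) = x^{2} + 2 e^{x y} + 5 e^{x + y}.

Answer: u(x, y) = x^{2} + 2 e^{x y} + 5 e^{x + y}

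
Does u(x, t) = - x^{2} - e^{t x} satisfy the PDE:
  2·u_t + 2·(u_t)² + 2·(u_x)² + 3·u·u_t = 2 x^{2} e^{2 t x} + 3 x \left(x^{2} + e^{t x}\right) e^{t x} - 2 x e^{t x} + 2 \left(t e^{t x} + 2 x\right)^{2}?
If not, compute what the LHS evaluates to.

Answer: Yes

Derivation:
Evaluate each term of the left-hand side for u = - x^{2} - e^{t x}.
Derivatives:
  u_t = - x e^{t x}
  u_x = - t e^{t x} - 2 x
Terms:
  2·u_t = - 2 x e^{t x}
  2·(u_t)² = 2 x^{2} e^{2 t x}
  2·(u_x)² = 2 \left(t e^{t x} + 2 x\right)^{2}
  3·u·u_t = 3 x \left(x^{2} + e^{t x}\right) e^{t x}
Sum: LHS = 2 x^{2} e^{2 t x} + 3 x \left(x^{2} + e^{t x}\right) e^{t x} - 2 x e^{t x} + 2 \left(t e^{t x} + 2 x\right)^{2}
This is exactly the given right-hand side, so u is a solution.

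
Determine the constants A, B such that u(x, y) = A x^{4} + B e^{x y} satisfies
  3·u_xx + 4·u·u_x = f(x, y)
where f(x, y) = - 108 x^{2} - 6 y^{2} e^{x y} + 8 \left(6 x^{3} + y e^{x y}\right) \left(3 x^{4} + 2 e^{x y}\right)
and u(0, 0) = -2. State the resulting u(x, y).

Substitute the ansatz u = A x^{4} + B e^{x y} into the left-hand side.
Derivatives of the ansatz:
  u_xx = 12 A x^{2} + B y^{2} e^{x y}
  u_x = 4 A x^{3} + B y e^{x y}
Term by term:
  3·u_xx = 36 A x^{2} + 3 B y^{2} e^{x y}
  4·u·u_x = 16 A^{2} x^{7} + 4 A B x^{4} y e^{x y} + 16 A B x^{3} e^{x y} + 4 B^{2} y e^{2 x y}
So the left-hand side equals
  16 A^{2} x^{7} + 4 A B x^{4} y e^{x y} + 16 A B x^{3} e^{x y} + 36 A x^{2} + 4 B^{2} y e^{2 x y} + 3 B y^{2} e^{x y}
This must equal f(x, y) identically; expanded, f = 144 x^{7} + 24 x^{4} y e^{x y} + 96 x^{3} e^{x y} - 108 x^{2} - 6 y^{2} e^{x y} + 16 y e^{2 x y}.
Matching coefficients of the independent functions:
  [x^{2}]:  36 A = -108
  [x^{7}]:  16 A^{2} = 144
  [x^{3} e^{x y}]:  16 A B = 96
  [y e^{2 x y}]:  4 B^{2} = 16
  [y^{2} e^{x y}]:  3 B = -6
  [x^{4} y e^{x y}]:  4 A B = 24
Solving: A = -3, B = -2.
Check against the point condition:
  u(0, 0) = -2  ⟹  B = -2  ✓
Hence u(x, y) = - 3 x^{4} - 2 e^{x y}.

Answer: u(x, y) = - 3 x^{4} - 2 e^{x y}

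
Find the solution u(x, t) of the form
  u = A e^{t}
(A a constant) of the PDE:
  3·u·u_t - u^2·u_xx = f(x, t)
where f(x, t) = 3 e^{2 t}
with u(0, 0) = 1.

Substitute the ansatz u = A e^{t} into the left-hand side.
Derivatives of the ansatz:
  u_t = A e^{t}
  u_xx = 0
Term by term:
  3·u·u_t = 3 A^{2} e^{2 t}
  -u^2·u_xx = 0
So the left-hand side equals
  3 A^{2} e^{2 t}
This must equal f(x, t) = 3 e^{2 t} identically.
Matching coefficients of the independent functions:
  [e^{2 t}]:  3 A^{2} = 3
These equations allow (A) = (-1) or (1).
Impose the point condition(s):
  u(0, 0) = 1  ⟹  A = 1
Only A = 1 satisfies everything.
Hence u(x, t) = e^{t}.

Answer: u(x, t) = e^{t}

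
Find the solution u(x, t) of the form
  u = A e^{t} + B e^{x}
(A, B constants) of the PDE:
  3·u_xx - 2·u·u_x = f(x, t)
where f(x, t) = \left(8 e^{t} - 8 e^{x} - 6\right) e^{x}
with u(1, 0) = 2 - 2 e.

Answer: u(x, t) = 2 e^{t} - 2 e^{x}

Derivation:
Substitute the ansatz u = A e^{t} + B e^{x} into the left-hand side.
Derivatives of the ansatz:
  u_xx = B e^{x}
  u_x = B e^{x}
Term by term:
  3·u_xx = 3 B e^{x}
  -2·u·u_x = - 2 A B e^{t} e^{x} - 2 B^{2} e^{2 x}
So the left-hand side equals
  - 2 A B e^{t} e^{x} - 2 B^{2} e^{2 x} + 3 B e^{x}
This must equal f(x, t) identically; expanded, f = 8 e^{t} e^{x} - 8 e^{2 x} - 6 e^{x}.
Matching coefficients of the independent functions:
  [e^{t} e^{x}]:  - 2 A B = 8
  [e^{x}]:  3 B = -6
  [e^{2 x}]:  - 2 B^{2} = -8
Solving: A = 2, B = -2.
Check against the point condition:
  u(1, 0) = 2 - 2 e  ⟹  A + e B = 2 - 2 e  ✓
Hence u(x, t) = 2 e^{t} - 2 e^{x}.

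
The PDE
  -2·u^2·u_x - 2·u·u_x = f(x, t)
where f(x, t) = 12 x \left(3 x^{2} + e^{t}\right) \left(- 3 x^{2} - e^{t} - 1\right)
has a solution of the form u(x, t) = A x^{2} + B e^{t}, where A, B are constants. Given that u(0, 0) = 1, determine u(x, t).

Substitute the ansatz u = A x^{2} + B e^{t} into the left-hand side.
Derivatives of the ansatz:
  u_x = 2 A x
Term by term:
  -2·u^2·u_x = - 4 A^{3} x^{5} - 8 A^{2} B x^{3} e^{t} - 4 A B^{2} x e^{2 t}
  -2·u·u_x = - 4 A^{2} x^{3} - 4 A B x e^{t}
So the left-hand side equals
  - 4 A^{3} x^{5} - 8 A^{2} B x^{3} e^{t} - 4 A^{2} x^{3} - 4 A B^{2} x e^{2 t} - 4 A B x e^{t}
This must equal f(x, t) identically; expanded, f = - 108 x^{5} - 72 x^{3} e^{t} - 36 x^{3} - 12 x e^{2 t} - 12 x e^{t}.
Matching coefficients of the independent functions:
  [x^{3}]:  - 4 A^{2} = -36
  [x^{5}]:  - 4 A^{3} = -108
  [x e^{t}]:  - 4 A B = -12
  [x e^{2 t}]:  - 4 A B^{2} = -12
  [x^{3} e^{t}]:  - 8 A^{2} B = -72
Solving: A = 3, B = 1.
Check against the point condition:
  u(0, 0) = 1  ⟹  B = 1  ✓
Hence u(x, t) = 3 x^{2} + e^{t}.

Answer: u(x, t) = 3 x^{2} + e^{t}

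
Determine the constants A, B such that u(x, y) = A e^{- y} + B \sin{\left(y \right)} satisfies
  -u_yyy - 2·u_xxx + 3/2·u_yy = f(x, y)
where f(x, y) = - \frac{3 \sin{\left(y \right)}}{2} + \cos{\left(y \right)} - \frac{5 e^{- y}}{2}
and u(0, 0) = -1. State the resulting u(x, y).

Answer: u(x, y) = \sin{\left(y \right)} - e^{- y}

Derivation:
Substitute the ansatz u = A e^{- y} + B \sin{\left(y \right)} into the left-hand side.
Derivatives of the ansatz:
  u_yyy = - A e^{- y} - B \cos{\left(y \right)}
  u_xxx = 0
  u_yy = A e^{- y} - B \sin{\left(y \right)}
Term by term:
  -u_yyy = A e^{- y} + B \cos{\left(y \right)}
  -2·u_xxx = 0
  3/2·u_yy = \frac{3 A e^{- y}}{2} - \frac{3 B \sin{\left(y \right)}}{2}
So the left-hand side equals
  \frac{5 A e^{- y}}{2} - \frac{3 B \sin{\left(y \right)}}{2} + B \cos{\left(y \right)}
This must equal f(x, y) = - \frac{3 \sin{\left(y \right)}}{2} + \cos{\left(y \right)} - \frac{5 e^{- y}}{2} identically.
Matching coefficients of the independent functions:
  [e^{- y}]:  \frac{5 A}{2} = - \frac{5}{2}
  [\sin{\left(y \right)}]:  - \frac{3 B}{2} = - \frac{3}{2}
  [\cos{\left(y \right)}]:  B = 1
Solving: A = -1, B = 1.
Check against the point condition:
  u(0, 0) = -1  ⟹  A = -1  ✓
Hence u(x, y) = \sin{\left(y \right)} - e^{- y}.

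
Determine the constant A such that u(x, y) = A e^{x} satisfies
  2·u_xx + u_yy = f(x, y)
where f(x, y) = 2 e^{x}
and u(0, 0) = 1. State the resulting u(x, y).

Substitute the ansatz u = A e^{x} into the left-hand side.
Derivatives of the ansatz:
  u_xx = A e^{x}
  u_yy = 0
Term by term:
  2·u_xx = 2 A e^{x}
  u_yy = 0
So the left-hand side equals
  2 A e^{x}
This must equal f(x, y) = 2 e^{x} identically.
Matching coefficients of the independent functions:
  [e^{x}]:  2 A = 2
Solving: A = 1.
Check against the point condition:
  u(0, 0) = 1  ⟹  A = 1  ✓
Hence u(x, y) = e^{x}.

Answer: u(x, y) = e^{x}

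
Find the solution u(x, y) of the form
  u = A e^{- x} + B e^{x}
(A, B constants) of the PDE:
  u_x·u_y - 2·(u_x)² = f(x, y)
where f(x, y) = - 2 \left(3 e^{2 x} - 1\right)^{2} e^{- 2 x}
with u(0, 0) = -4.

Substitute the ansatz u = A e^{- x} + B e^{x} into the left-hand side.
Derivatives of the ansatz:
  u_x = - A e^{- x} + B e^{x}
  u_y = 0
Term by term:
  u_x·u_y = 0
  -2·(u_x)² = - 2 A^{2} e^{- 2 x} + 4 A B - 2 B^{2} e^{2 x}
So the left-hand side equals
  - 2 A^{2} e^{- 2 x} + 4 A B - 2 B^{2} e^{2 x}
This must equal f(x, y) identically; expanded, f = - 18 e^{2 x} + 12 - 2 e^{- 2 x}.
Matching coefficients of the independent functions:
  [constant term]:  4 A B = 12
  [e^{- 2 x}]:  - 2 A^{2} = -2
  [e^{2 x}]:  - 2 B^{2} = -18
These equations allow (A, B) = (-1, -3) or (1, 3).
Impose the point condition(s):
  u(0, 0) = -4  ⟹  A + B = -4
Only A = -1, B = -3 satisfies everything.
Hence u(x, y) = - 3 e^{x} - e^{- x}.

Answer: u(x, y) = - 3 e^{x} - e^{- x}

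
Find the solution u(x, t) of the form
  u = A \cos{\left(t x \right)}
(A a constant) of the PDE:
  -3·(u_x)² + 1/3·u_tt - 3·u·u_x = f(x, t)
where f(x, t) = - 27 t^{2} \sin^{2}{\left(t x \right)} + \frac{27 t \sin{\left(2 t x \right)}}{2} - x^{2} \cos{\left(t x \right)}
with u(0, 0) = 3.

Answer: u(x, t) = 3 \cos{\left(t x \right)}

Derivation:
Substitute the ansatz u = A \cos{\left(t x \right)} into the left-hand side.
Derivatives of the ansatz:
  u_x = - A t \sin{\left(t x \right)}
  u_tt = - A x^{2} \cos{\left(t x \right)}
Term by term:
  -3·(u_x)² = - 3 A^{2} t^{2} \sin^{2}{\left(t x \right)}
  1/3·u_tt = - \frac{A x^{2} \cos{\left(t x \right)}}{3}
  -3·u·u_x = 3 A^{2} t \sin{\left(t x \right)} \cos{\left(t x \right)}
So the left-hand side equals
  - 3 A^{2} t^{2} \sin^{2}{\left(t x \right)} + 3 A^{2} t \sin{\left(t x \right)} \cos{\left(t x \right)} - \frac{A x^{2} \cos{\left(t x \right)}}{3}
This must equal f(x, t) identically; expanded, f = - 27 t^{2} \sin^{2}{\left(t x \right)} + 27 t \sin{\left(t x \right)} \cos{\left(t x \right)} - x^{2} \cos{\left(t x \right)}.
Matching coefficients of the independent functions:
  [t^{2} \sin^{2}{\left(t x \right)}]:  - 3 A^{2} = -27
  [x^{2} \cos{\left(t x \right)}]:  - \frac{A}{3} = -1
  [t \sin{\left(t x \right)} \cos{\left(t x \right)}]:  3 A^{2} = 27
Solving: A = 3.
Check against the point condition:
  u(0, 0) = 3  ⟹  A = 3  ✓
Hence u(x, t) = 3 \cos{\left(t x \right)}.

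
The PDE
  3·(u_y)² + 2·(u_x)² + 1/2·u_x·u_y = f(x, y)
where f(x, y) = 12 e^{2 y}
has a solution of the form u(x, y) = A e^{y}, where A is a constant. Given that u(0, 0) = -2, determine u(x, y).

Substitute the ansatz u = A e^{y} into the left-hand side.
Derivatives of the ansatz:
  u_y = A e^{y}
  u_x = 0
Term by term:
  3·(u_y)² = 3 A^{2} e^{2 y}
  2·(u_x)² = 0
  1/2·u_x·u_y = 0
So the left-hand side equals
  3 A^{2} e^{2 y}
This must equal f(x, y) = 12 e^{2 y} identically.
Matching coefficients of the independent functions:
  [e^{2 y}]:  3 A^{2} = 12
These equations allow (A) = (-2) or (2).
Impose the point condition(s):
  u(0, 0) = -2  ⟹  A = -2
Only A = -2 satisfies everything.
Hence u(x, y) = - 2 e^{y}.

Answer: u(x, y) = - 2 e^{y}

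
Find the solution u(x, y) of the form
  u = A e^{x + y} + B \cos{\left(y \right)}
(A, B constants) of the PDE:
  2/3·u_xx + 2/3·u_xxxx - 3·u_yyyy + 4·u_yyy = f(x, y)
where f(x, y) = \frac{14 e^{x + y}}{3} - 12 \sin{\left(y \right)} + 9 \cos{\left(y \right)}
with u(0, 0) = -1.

Answer: u(x, y) = 2 e^{x + y} - 3 \cos{\left(y \right)}

Derivation:
Substitute the ansatz u = A e^{x + y} + B \cos{\left(y \right)} into the left-hand side.
Derivatives of the ansatz:
  u_xx = A e^{x} e^{y}
  u_xxxx = A e^{x} e^{y}
  u_yyyy = A e^{x} e^{y} + B \cos{\left(y \right)}
  u_yyy = A e^{x} e^{y} + B \sin{\left(y \right)}
Term by term:
  2/3·u_xx = \frac{2 A e^{x} e^{y}}{3}
  2/3·u_xxxx = \frac{2 A e^{x} e^{y}}{3}
  -3·u_yyyy = - 3 A e^{x} e^{y} - 3 B \cos{\left(y \right)}
  4·u_yyy = 4 A e^{x} e^{y} + 4 B \sin{\left(y \right)}
So the left-hand side equals
  \frac{7 A e^{x} e^{y}}{3} + 4 B \sin{\left(y \right)} - 3 B \cos{\left(y \right)}
This must equal f(x, y) identically; expanded, f = \frac{14 e^{x} e^{y}}{3} - 12 \sin{\left(y \right)} + 9 \cos{\left(y \right)}.
Matching coefficients of the independent functions:
  [e^{x} e^{y}]:  \frac{7 A}{3} = \frac{14}{3}
  [\sin{\left(y \right)}]:  4 B = -12
  [\cos{\left(y \right)}]:  - 3 B = 9
Solving: A = 2, B = -3.
Check against the point condition:
  u(0, 0) = -1  ⟹  A + B = -1  ✓
Hence u(x, y) = 2 e^{x + y} - 3 \cos{\left(y \right)}.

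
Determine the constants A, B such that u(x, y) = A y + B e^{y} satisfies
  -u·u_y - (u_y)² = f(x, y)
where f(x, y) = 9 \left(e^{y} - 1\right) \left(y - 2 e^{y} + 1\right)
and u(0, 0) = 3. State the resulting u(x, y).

Substitute the ansatz u = A y + B e^{y} into the left-hand side.
Derivatives of the ansatz:
  u_y = A + B e^{y}
Term by term:
  -u·u_y = - A^{2} y - A B y e^{y} - A B e^{y} - B^{2} e^{2 y}
  -(u_y)² = - A^{2} - 2 A B e^{y} - B^{2} e^{2 y}
So the left-hand side equals
  - A^{2} y - A^{2} - A B y e^{y} - 3 A B e^{y} - 2 B^{2} e^{2 y}
This must equal f(x, y) identically; expanded, f = 9 y e^{y} - 9 y - 18 e^{2 y} + 27 e^{y} - 9.
Matching coefficients of the independent functions:
  [constant term, y]:  - A^{2} = -9
  [y e^{y}]:  - A B = 9
  [e^{y}]:  - 3 A B = 27
  [e^{2 y}]:  - 2 B^{2} = -18
These equations allow (A, B) = (-3, 3) or (3, -3).
Impose the point condition(s):
  u(0, 0) = 3  ⟹  B = 3
Only A = -3, B = 3 satisfies everything.
Hence u(x, y) = - 3 y + 3 e^{y}.

Answer: u(x, y) = - 3 y + 3 e^{y}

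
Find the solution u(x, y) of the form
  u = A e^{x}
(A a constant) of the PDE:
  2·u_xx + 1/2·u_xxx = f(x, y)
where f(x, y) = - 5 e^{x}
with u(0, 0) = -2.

Substitute the ansatz u = A e^{x} into the left-hand side.
Derivatives of the ansatz:
  u_xx = A e^{x}
  u_xxx = A e^{x}
Term by term:
  2·u_xx = 2 A e^{x}
  1/2·u_xxx = \frac{A e^{x}}{2}
So the left-hand side equals
  \frac{5 A e^{x}}{2}
This must equal f(x, y) = - 5 e^{x} identically.
Matching coefficients of the independent functions:
  [e^{x}]:  \frac{5 A}{2} = -5
Solving: A = -2.
Check against the point condition:
  u(0, 0) = -2  ⟹  A = -2  ✓
Hence u(x, y) = - 2 e^{x}.

Answer: u(x, y) = - 2 e^{x}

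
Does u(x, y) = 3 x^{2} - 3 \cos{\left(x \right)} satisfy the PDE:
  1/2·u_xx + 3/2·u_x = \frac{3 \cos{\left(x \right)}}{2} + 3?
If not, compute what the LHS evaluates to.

Evaluate each term of the left-hand side for u = 3 x^{2} - 3 \cos{\left(x \right)}.
Derivatives:
  u_xx = 3 \cos{\left(x \right)} + 6
  u_x = 6 x + 3 \sin{\left(x \right)}
Terms:
  1/2·u_xx = \frac{3 \cos{\left(x \right)}}{2} + 3
  3/2·u_x = 9 x + \frac{9 \sin{\left(x \right)}}{2}
Sum: LHS = 9 x + \frac{9 \sin{\left(x \right)}}{2} + \frac{3 \cos{\left(x \right)}}{2} + 3
Given right-hand side: \frac{3 \cos{\left(x \right)}}{2} + 3. Difference LHS − RHS = 9 x + \frac{9 \sin{\left(x \right)}}{2} ≠ 0, so u is not a solution.

Answer: No, the LHS evaluates to 9 x + \frac{9 \sin{\left(x \right)}}{2} + \frac{3 \cos{\left(x \right)}}{2} + 3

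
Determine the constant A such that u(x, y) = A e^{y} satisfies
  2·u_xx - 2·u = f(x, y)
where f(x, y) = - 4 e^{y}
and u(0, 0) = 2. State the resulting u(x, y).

Substitute the ansatz u = A e^{y} into the left-hand side.
Derivatives of the ansatz:
  u_xx = 0
Term by term:
  2·u_xx = 0
  -2·u = - 2 A e^{y}
So the left-hand side equals
  - 2 A e^{y}
This must equal f(x, y) = - 4 e^{y} identically.
Matching coefficients of the independent functions:
  [e^{y}]:  - 2 A = -4
Solving: A = 2.
Check against the point condition:
  u(0, 0) = 2  ⟹  A = 2  ✓
Hence u(x, y) = 2 e^{y}.

Answer: u(x, y) = 2 e^{y}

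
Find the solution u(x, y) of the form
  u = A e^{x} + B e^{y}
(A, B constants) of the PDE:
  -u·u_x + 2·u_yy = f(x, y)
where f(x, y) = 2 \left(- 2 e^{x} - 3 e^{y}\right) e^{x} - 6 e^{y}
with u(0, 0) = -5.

Substitute the ansatz u = A e^{x} + B e^{y} into the left-hand side.
Derivatives of the ansatz:
  u_x = A e^{x}
  u_yy = B e^{y}
Term by term:
  -u·u_x = - A^{2} e^{2 x} - A B e^{x} e^{y}
  2·u_yy = 2 B e^{y}
So the left-hand side equals
  - A^{2} e^{2 x} - A B e^{x} e^{y} + 2 B e^{y}
This must equal f(x, y) identically; expanded, f = - 4 e^{2 x} - 6 e^{x} e^{y} - 6 e^{y}.
Matching coefficients of the independent functions:
  [e^{x} e^{y}]:  - A B = -6
  [e^{2 x}]:  - A^{2} = -4
  [e^{y}]:  2 B = -6
Solving: A = -2, B = -3.
Check against the point condition:
  u(0, 0) = -5  ⟹  A + B = -5  ✓
Hence u(x, y) = - 2 e^{x} - 3 e^{y}.

Answer: u(x, y) = - 2 e^{x} - 3 e^{y}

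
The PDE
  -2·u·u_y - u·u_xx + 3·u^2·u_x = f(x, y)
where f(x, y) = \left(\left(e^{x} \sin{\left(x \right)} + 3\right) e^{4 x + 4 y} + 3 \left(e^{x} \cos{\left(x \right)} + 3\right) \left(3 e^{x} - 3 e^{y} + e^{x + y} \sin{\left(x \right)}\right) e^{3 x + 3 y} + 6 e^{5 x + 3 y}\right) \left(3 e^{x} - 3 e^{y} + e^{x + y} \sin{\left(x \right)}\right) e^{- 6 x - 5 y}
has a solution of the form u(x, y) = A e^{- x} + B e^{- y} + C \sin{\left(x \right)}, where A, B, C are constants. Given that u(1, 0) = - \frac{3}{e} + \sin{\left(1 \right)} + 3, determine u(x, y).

Substitute the ansatz u = A e^{- x} + B e^{- y} + C \sin{\left(x \right)} into the left-hand side.
Derivatives of the ansatz:
  u_y = - B e^{- y}
  u_xx = A e^{- x} - C \sin{\left(x \right)}
  u_x = - A e^{- x} + C \cos{\left(x \right)}
Term by term:
  -2·u·u_y = 2 A B e^{- x} e^{- y} + 2 B^{2} e^{- 2 y} + 2 B C e^{- y} \sin{\left(x \right)}
  -u·u_xx = - A^{2} e^{- 2 x} - A B e^{- x} e^{- y} + B C e^{- y} \sin{\left(x \right)} + C^{2} \sin^{2}{\left(x \right)}
  3·u^2·u_x = - 3 A^{3} e^{- 3 x} - 6 A^{2} B e^{- 2 x} e^{- y} - 6 A^{2} C e^{- 2 x} \sin{\left(x \right)} + 3 A^{2} C e^{- 2 x} \cos{\left(x \right)} - 3 A B^{2} e^{- x} e^{- 2 y} - 6 A B C e^{- x} e^{- y} \sin{\left(x \right)} + 6 A B C e^{- x} e^{- y} \cos{\left(x \right)} - 3 A C^{2} e^{- x} \sin^{2}{\left(x \right)} + 6 A C^{2} e^{- x} \sin{\left(x \right)} \cos{\left(x \right)} + 3 B^{2} C e^{- 2 y} \cos{\left(x \right)} + 6 B C^{2} e^{- y} \sin{\left(x \right)} \cos{\left(x \right)} + 3 C^{3} \sin^{2}{\left(x \right)} \cos{\left(x \right)}
So the left-hand side equals
  - 3 A^{3} e^{- 3 x} - 6 A^{2} B e^{- 2 x} e^{- y} - 6 A^{2} C e^{- 2 x} \sin{\left(x \right)} + 3 A^{2} C e^{- 2 x} \cos{\left(x \right)} - A^{2} e^{- 2 x} - 3 A B^{2} e^{- x} e^{- 2 y} - 6 A B C e^{- x} e^{- y} \sin{\left(x \right)} + 6 A B C e^{- x} e^{- y} \cos{\left(x \right)} + A B e^{- x} e^{- y} - 3 A C^{2} e^{- x} \sin^{2}{\left(x \right)} + 6 A C^{2} e^{- x} \sin{\left(x \right)} \cos{\left(x \right)} + 3 B^{2} C e^{- 2 y} \cos{\left(x \right)} + 2 B^{2} e^{- 2 y} + 6 B C^{2} e^{- y} \sin{\left(x \right)} \cos{\left(x \right)} + 3 B C e^{- y} \sin{\left(x \right)} + 3 C^{3} \sin^{2}{\left(x \right)} \cos{\left(x \right)} + C^{2} \sin^{2}{\left(x \right)}
This must equal f(x, y) identically; expanded, f = 3 \sin^{2}{\left(x \right)} \cos{\left(x \right)} + \sin^{2}{\left(x \right)} + 18 e^{- y} \sin{\left(x \right)} \cos{\left(x \right)} + 9 e^{- y} \sin{\left(x \right)} + 27 e^{- 2 y} \cos{\left(x \right)} + 18 e^{- 2 y} + 9 e^{- x} \sin^{2}{\left(x \right)} - 18 e^{- x} \sin{\left(x \right)} \cos{\left(x \right)} + 54 e^{- x} e^{- y} \sin{\left(x \right)} - 54 e^{- x} e^{- y} \cos{\left(x \right)} - 9 e^{- x} e^{- y} + 81 e^{- x} e^{- 2 y} - 54 e^{- 2 x} \sin{\left(x \right)} + 27 e^{- 2 x} \cos{\left(x \right)} - 9 e^{- 2 x} - 162 e^{- 2 x} e^{- y} + 81 e^{- 3 x}.
Matching coefficients of the independent functions:
(each divided by its leading coefficient; functions giving the same equation are listed together)
  [e^{- 2 x} e^{- y}]:  A^{2} B - 27 = 0
  [e^{- 2 x} \sin{\left(x \right)}, e^{- 2 x} \cos{\left(x \right)}]:  A^{2} C - 9 = 0
  [e^{- x} e^{- 2 y}]:  A B^{2} + 27 = 0
  [e^{- x} e^{- y}]:  A B + 9 = 0
  [e^{- x} \sin^{2}{\left(x \right)}, e^{- x} \sin{\left(x \right)} \cos{\left(x \right)}]:  A C^{2} + 3 = 0
  [e^{- 2 y} \cos{\left(x \right)}]:  B^{2} C - 9 = 0
  [e^{- y} \sin{\left(x \right)}]:  B C - 3 = 0
  [\sin^{2}{\left(x \right)} \cos{\left(x \right)}]:  C^{3} - 1 = 0
  [e^{- x} e^{- y} \sin{\left(x \right)}, e^{- x} e^{- y} \cos{\left(x \right)}]:  A B C + 9 = 0
  [e^{- y} \sin{\left(x \right)} \cos{\left(x \right)}]:  B C^{2} - 3 = 0
  [e^{- 3 x}]:  A^{3} + 27 = 0
  [e^{- 2 x}]:  A^{2} - 9 = 0
  [e^{- 2 y}]:  B^{2} - 9 = 0
  [\sin^{2}{\left(x \right)}]:  C^{2} - 1 = 0
Solving: A = -3, B = 3, C = 1.
Check against the point condition:
  u(1, 0) = - \frac{3}{e} + \sin{\left(1 \right)} + 3  ⟹  \frac{A}{e} + B + C \sin{\left(1 \right)} = - \frac{3}{e} + \sin{\left(1 \right)} + 3  ✓
Hence u(x, y) = \sin{\left(x \right)} + 3 e^{- y} - 3 e^{- x}.

Answer: u(x, y) = \sin{\left(x \right)} + 3 e^{- y} - 3 e^{- x}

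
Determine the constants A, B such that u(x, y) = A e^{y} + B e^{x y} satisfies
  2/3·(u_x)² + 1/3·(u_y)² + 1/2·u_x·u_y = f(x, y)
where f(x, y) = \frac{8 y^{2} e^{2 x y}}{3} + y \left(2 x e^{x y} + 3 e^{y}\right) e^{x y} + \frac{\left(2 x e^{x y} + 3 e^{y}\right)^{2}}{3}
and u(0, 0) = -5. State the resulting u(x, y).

Substitute the ansatz u = A e^{y} + B e^{x y} into the left-hand side.
Derivatives of the ansatz:
  u_x = B y e^{x y}
  u_y = A e^{y} + B x e^{x y}
Term by term:
  2/3·(u_x)² = \frac{2 B^{2} y^{2} e^{2 x y}}{3}
  1/3·(u_y)² = \frac{A^{2} e^{2 y}}{3} + \frac{2 A B x e^{y} e^{x y}}{3} + \frac{B^{2} x^{2} e^{2 x y}}{3}
  1/2·u_x·u_y = \frac{A B y e^{y} e^{x y}}{2} + \frac{B^{2} x y e^{2 x y}}{2}
So the left-hand side equals
  \frac{A^{2} e^{2 y}}{3} + \frac{2 A B x e^{y} e^{x y}}{3} + \frac{A B y e^{y} e^{x y}}{2} + \frac{B^{2} x^{2} e^{2 x y}}{3} + \frac{B^{2} x y e^{2 x y}}{2} + \frac{2 B^{2} y^{2} e^{2 x y}}{3}
This must equal f(x, y) identically; expanded, f = \frac{4 x^{2} e^{2 x y}}{3} + 2 x y e^{2 x y} + 4 x e^{y} e^{x y} + \frac{8 y^{2} e^{2 x y}}{3} + 3 y e^{y} e^{x y} + 3 e^{2 y}.
Matching coefficients of the independent functions:
  [x^{2} e^{2 x y}]:  \frac{B^{2}}{3} = \frac{4}{3}
  [y^{2} e^{2 x y}]:  \frac{2 B^{2}}{3} = \frac{8}{3}
  [x y e^{2 x y}]:  \frac{B^{2}}{2} = 2
  [x e^{y} e^{x y}]:  \frac{2 A B}{3} = 4
  [y e^{y} e^{x y}]:  \frac{A B}{2} = 3
  [e^{2 y}]:  \frac{A^{2}}{3} = 3
These equations allow (A, B) = (-3, -2) or (3, 2).
Impose the point condition(s):
  u(0, 0) = -5  ⟹  A + B = -5
Only A = -3, B = -2 satisfies everything.
Hence u(x, y) = - 3 e^{y} - 2 e^{x y}.

Answer: u(x, y) = - 3 e^{y} - 2 e^{x y}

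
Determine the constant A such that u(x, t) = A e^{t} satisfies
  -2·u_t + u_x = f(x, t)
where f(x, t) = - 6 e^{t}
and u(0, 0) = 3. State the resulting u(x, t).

Answer: u(x, t) = 3 e^{t}

Derivation:
Substitute the ansatz u = A e^{t} into the left-hand side.
Derivatives of the ansatz:
  u_t = A e^{t}
  u_x = 0
Term by term:
  -2·u_t = - 2 A e^{t}
  u_x = 0
So the left-hand side equals
  - 2 A e^{t}
This must equal f(x, t) = - 6 e^{t} identically.
Matching coefficients of the independent functions:
  [e^{t}]:  - 2 A = -6
Solving: A = 3.
Check against the point condition:
  u(0, 0) = 3  ⟹  A = 3  ✓
Hence u(x, t) = 3 e^{t}.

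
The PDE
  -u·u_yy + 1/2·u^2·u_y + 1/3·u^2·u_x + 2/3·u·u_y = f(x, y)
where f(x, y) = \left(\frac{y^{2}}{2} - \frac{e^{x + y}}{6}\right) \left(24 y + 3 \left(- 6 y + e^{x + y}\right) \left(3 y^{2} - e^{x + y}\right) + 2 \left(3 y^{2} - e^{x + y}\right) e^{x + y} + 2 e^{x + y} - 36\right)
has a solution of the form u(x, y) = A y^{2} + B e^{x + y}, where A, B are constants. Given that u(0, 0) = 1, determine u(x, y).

Answer: u(x, y) = - 3 y^{2} + e^{x + y}

Derivation:
Substitute the ansatz u = A y^{2} + B e^{x + y} into the left-hand side.
Derivatives of the ansatz:
  u_yy = 2 A + B e^{x} e^{y}
  u_y = 2 A y + B e^{x} e^{y}
  u_x = B e^{x} e^{y}
Term by term:
  -u·u_yy = - 2 A^{2} y^{2} - A B y^{2} e^{x} e^{y} - 2 A B e^{x} e^{y} - B^{2} e^{2 x} e^{2 y}
  1/2·u^2·u_y = A^{3} y^{5} + \frac{A^{2} B y^{4} e^{x} e^{y}}{2} + 2 A^{2} B y^{3} e^{x} e^{y} + A B^{2} y^{2} e^{2 x} e^{2 y} + A B^{2} y e^{2 x} e^{2 y} + \frac{B^{3} e^{3 x} e^{3 y}}{2}
  1/3·u^2·u_x = \frac{A^{2} B y^{4} e^{x} e^{y}}{3} + \frac{2 A B^{2} y^{2} e^{2 x} e^{2 y}}{3} + \frac{B^{3} e^{3 x} e^{3 y}}{3}
  2/3·u·u_y = \frac{4 A^{2} y^{3}}{3} + \frac{2 A B y^{2} e^{x} e^{y}}{3} + \frac{4 A B y e^{x} e^{y}}{3} + \frac{2 B^{2} e^{2 x} e^{2 y}}{3}
So the left-hand side equals
  A^{3} y^{5} + \frac{5 A^{2} B y^{4} e^{x} e^{y}}{6} + 2 A^{2} B y^{3} e^{x} e^{y} + \frac{4 A^{2} y^{3}}{3} - 2 A^{2} y^{2} + \frac{5 A B^{2} y^{2} e^{2 x} e^{2 y}}{3} + A B^{2} y e^{2 x} e^{2 y} - \frac{A B y^{2} e^{x} e^{y}}{3} + \frac{4 A B y e^{x} e^{y}}{3} - 2 A B e^{x} e^{y} + \frac{5 B^{3} e^{3 x} e^{3 y}}{6} - \frac{B^{2} e^{2 x} e^{2 y}}{3}
This must equal f(x, y) identically; expanded, f = - 27 y^{5} + \frac{15 y^{4} e^{x} e^{y}}{2} + 18 y^{3} e^{x} e^{y} + 12 y^{3} - 5 y^{2} e^{2 x} e^{2 y} + y^{2} e^{x} e^{y} - 18 y^{2} - 3 y e^{2 x} e^{2 y} - 4 y e^{x} e^{y} + \frac{5 e^{3 x} e^{3 y}}{6} - \frac{e^{2 x} e^{2 y}}{3} + 6 e^{x} e^{y}.
Matching coefficients of the independent functions:
  [y^{2}]:  - 2 A^{2} = -18
  [y^{3}]:  \frac{4 A^{2}}{3} = 12
  [y^{5}]:  A^{3} = -27
  [e^{x} e^{y}]:  - 2 A B = 6
  [e^{2 x} e^{2 y}]:  - \frac{B^{2}}{3} = - \frac{1}{3}
  [e^{3 x} e^{3 y}]:  \frac{5 B^{3}}{6} = \frac{5}{6}
  [y e^{x} e^{y}]:  \frac{4 A B}{3} = -4
  [y e^{2 x} e^{2 y}]:  A B^{2} = -3
  [y^{2} e^{x} e^{y}]:  - \frac{A B}{3} = 1
  [y^{2} e^{2 x} e^{2 y}]:  \frac{5 A B^{2}}{3} = -5
  [y^{3} e^{x} e^{y}]:  2 A^{2} B = 18
  [y^{4} e^{x} e^{y}]:  \frac{5 A^{2} B}{6} = \frac{15}{2}
Solving: A = -3, B = 1.
Check against the point condition:
  u(0, 0) = 1  ⟹  B = 1  ✓
Hence u(x, y) = - 3 y^{2} + e^{x + y}.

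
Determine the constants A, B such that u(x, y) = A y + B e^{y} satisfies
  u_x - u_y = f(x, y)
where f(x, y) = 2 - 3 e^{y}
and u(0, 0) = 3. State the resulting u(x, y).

Answer: u(x, y) = - 2 y + 3 e^{y}

Derivation:
Substitute the ansatz u = A y + B e^{y} into the left-hand side.
Derivatives of the ansatz:
  u_x = 0
  u_y = A + B e^{y}
Term by term:
  u_x = 0
  -u_y = - A - B e^{y}
So the left-hand side equals
  - A - B e^{y}
This must equal f(x, y) = 2 - 3 e^{y} identically.
Matching coefficients of the independent functions:
  [constant term]:  - A = 2
  [e^{y}]:  - B = -3
Solving: A = -2, B = 3.
Check against the point condition:
  u(0, 0) = 3  ⟹  B = 3  ✓
Hence u(x, y) = - 2 y + 3 e^{y}.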